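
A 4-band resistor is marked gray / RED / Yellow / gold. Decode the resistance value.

820000 Ω

Grey → 8 (first significant figure)
Red → 2 (second significant figure)
Yellow → ×10^4 multiplier
82 × 10000 = 820000 Ω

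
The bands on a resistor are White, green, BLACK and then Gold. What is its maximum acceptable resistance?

White → 9 (first significant figure)
Green → 5 (second significant figure)
Black → ×1 multiplier
Gold → ±5% tolerance
95 × 1 = 95 Ω
Maximum = 95 × (1 + 5/100) = 99.75 Ω.

99.75 Ω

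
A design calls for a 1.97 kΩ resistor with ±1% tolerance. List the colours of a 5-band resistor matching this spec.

1970 Ω = 197 × 10^1.
1 → brown
9 → white
7 → violet
Multiplier 10^1 → brown.
±1% tolerance → brown.

brown, white, violet, brown, brown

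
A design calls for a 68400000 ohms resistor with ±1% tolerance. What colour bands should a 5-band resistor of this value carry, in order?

blue, grey, yellow, green, brown

68400000 Ω = 684 × 10^5.
6 → blue
8 → grey
4 → yellow
Multiplier 10^5 → green.
±1% tolerance → brown.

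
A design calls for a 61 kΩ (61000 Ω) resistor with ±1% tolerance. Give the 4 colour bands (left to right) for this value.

blue, brown, orange, brown

61000 Ω = 61 × 10^3.
6 → blue
1 → brown
Multiplier 10^3 → orange.
±1% tolerance → brown.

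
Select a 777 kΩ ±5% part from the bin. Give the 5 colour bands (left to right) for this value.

777000 Ω = 777 × 10^3.
7 → violet
7 → violet
7 → violet
Multiplier 10^3 → orange.
±5% tolerance → gold.

violet, violet, violet, orange, gold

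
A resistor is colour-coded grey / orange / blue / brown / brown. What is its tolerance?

±1%

The last band, brown, is the tolerance band.
Brown corresponds to ±1%.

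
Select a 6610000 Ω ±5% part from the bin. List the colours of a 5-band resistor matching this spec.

blue, blue, brown, yellow, gold

6610000 Ω = 661 × 10^4.
6 → blue
6 → blue
1 → brown
Multiplier 10^4 → yellow.
±5% tolerance → gold.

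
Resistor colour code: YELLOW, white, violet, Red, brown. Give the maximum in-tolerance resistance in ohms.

Yellow → 4 (first significant figure)
White → 9 (second significant figure)
Violet → 7 (third significant figure)
Red → ×10^2 multiplier
Brown → ±1% tolerance
497 × 100 = 49700 Ω
Maximum = 49700 × (1 + 1/100) = 50197 Ω.

50197 Ω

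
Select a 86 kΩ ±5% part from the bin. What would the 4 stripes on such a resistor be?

86000 Ω = 86 × 10^3.
8 → grey
6 → blue
Multiplier 10^3 → orange.
±5% tolerance → gold.

grey, blue, orange, gold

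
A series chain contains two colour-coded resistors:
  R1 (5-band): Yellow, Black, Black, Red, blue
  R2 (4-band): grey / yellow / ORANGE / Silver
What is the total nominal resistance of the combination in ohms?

124000 Ω

R1: yellow, black, black → 400; red ×10^2 → 40000 Ω.
R2: grey, yellow → 84; orange ×10^3 → 84000 Ω.
Series: 40000 + 84000 = 124000 Ω.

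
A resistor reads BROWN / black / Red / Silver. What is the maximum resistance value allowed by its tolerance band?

Brown → 1 (first significant figure)
Black → 0 (second significant figure)
Red → ×10^2 multiplier
Silver → ±10% tolerance
10 × 100 = 1000 Ω
Maximum = 1000 × (1 + 10/100) = 1100 Ω.

1100 Ω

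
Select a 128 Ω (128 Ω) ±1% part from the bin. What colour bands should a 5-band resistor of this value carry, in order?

128 Ω = 128 × 10^0.
1 → brown
2 → red
8 → grey
Multiplier 10^0 → black.
±1% tolerance → brown.

brown, red, grey, black, brown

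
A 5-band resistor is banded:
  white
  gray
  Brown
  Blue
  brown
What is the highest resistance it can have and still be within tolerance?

White → 9 (first significant figure)
Grey → 8 (second significant figure)
Brown → 1 (third significant figure)
Blue → ×10^6 multiplier
Brown → ±1% tolerance
981 × 1000000 = 981000000 Ω
Highest = 981000000 × (1 + 1/100) = 990810000 Ω.

990810000 Ω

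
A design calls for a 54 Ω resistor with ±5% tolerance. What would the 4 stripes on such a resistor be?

green, yellow, black, gold

54 Ω = 54 × 10^0.
5 → green
4 → yellow
Multiplier 10^0 → black.
±5% tolerance → gold.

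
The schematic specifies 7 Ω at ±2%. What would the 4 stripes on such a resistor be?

7 Ω = 70 × 10^-1.
7 → violet
0 → black
Multiplier 10^-1 → gold.
±2% tolerance → red.

violet, black, gold, red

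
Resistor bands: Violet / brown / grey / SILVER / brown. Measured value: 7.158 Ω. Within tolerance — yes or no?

Violet → 7 (first significant figure)
Brown → 1 (second significant figure)
Grey → 8 (third significant figure)
Silver → ×0.01 multiplier
Brown → ±1% tolerance
718 × 0.01 = 7.18 Ω
Allowed range: 7.1082 Ω to 7.2518 Ω.
7.158 Ω lies inside that range.

yes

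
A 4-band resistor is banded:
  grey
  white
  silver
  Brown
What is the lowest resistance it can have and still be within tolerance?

Grey → 8 (first significant figure)
White → 9 (second significant figure)
Silver → ×0.01 multiplier
Brown → ±1% tolerance
89 × 0.01 = 0.89 Ω
Lowest = 0.89 × (1 − 1/100) = 0.8811 Ω.

0.8811 Ω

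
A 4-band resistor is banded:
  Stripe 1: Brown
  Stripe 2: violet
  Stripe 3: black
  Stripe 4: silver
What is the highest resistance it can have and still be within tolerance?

18.7 Ω

Brown → 1 (first significant figure)
Violet → 7 (second significant figure)
Black → ×1 multiplier
Silver → ±10% tolerance
17 × 1 = 17 Ω
Highest = 17 × (1 + 10/100) = 18.7 Ω.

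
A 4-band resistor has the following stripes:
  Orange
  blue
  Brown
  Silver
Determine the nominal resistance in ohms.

360 Ω

Orange → 3 (first significant figure)
Blue → 6 (second significant figure)
Brown → ×10 multiplier
36 × 10 = 360 Ω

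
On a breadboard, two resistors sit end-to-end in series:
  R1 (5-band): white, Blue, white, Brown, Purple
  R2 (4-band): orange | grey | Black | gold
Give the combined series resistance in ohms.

9728 Ω

R1: white, blue, white → 969; brown ×10 → 9690 Ω.
R2: orange, grey → 38; black ×1 → 38 Ω.
Series: 9690 + 38 = 9728 Ω.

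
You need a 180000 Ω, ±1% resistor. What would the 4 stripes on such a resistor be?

brown, grey, yellow, brown

180000 Ω = 18 × 10^4.
1 → brown
8 → grey
Multiplier 10^4 → yellow.
±1% tolerance → brown.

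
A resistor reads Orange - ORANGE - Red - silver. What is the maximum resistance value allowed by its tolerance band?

3630 Ω

Orange → 3 (first significant figure)
Orange → 3 (second significant figure)
Red → ×10^2 multiplier
Silver → ±10% tolerance
33 × 100 = 3300 Ω
Maximum = 3300 × (1 + 10/100) = 3630 Ω.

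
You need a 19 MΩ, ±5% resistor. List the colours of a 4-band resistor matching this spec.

brown, white, blue, gold

19000000 Ω = 19 × 10^6.
1 → brown
9 → white
Multiplier 10^6 → blue.
±5% tolerance → gold.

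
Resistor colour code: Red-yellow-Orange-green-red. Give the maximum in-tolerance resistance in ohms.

Red → 2 (first significant figure)
Yellow → 4 (second significant figure)
Orange → 3 (third significant figure)
Green → ×10^5 multiplier
Red → ±2% tolerance
243 × 100000 = 24300000 Ω
Maximum = 24300000 × (1 + 2/100) = 24786000 Ω.

24786000 Ω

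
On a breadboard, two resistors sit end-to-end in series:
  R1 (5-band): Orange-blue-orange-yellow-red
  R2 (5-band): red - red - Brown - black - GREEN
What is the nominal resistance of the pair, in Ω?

R1: orange, blue, orange → 363; yellow ×10^4 → 3630000 Ω.
R2: red, red, brown → 221; black ×1 → 221 Ω.
Series: 3630000 + 221 = 3630221 Ω.

3630221 Ω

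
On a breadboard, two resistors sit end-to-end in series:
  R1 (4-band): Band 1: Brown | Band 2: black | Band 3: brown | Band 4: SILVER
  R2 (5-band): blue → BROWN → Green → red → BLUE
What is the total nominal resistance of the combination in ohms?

61600 Ω

R1: brown, black → 10; brown ×10 → 100 Ω.
R2: blue, brown, green → 615; red ×10^2 → 61500 Ω.
Series: 100 + 61500 = 61600 Ω.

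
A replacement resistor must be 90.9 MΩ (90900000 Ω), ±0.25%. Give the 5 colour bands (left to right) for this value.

white, black, white, green, blue

90900000 Ω = 909 × 10^5.
9 → white
0 → black
9 → white
Multiplier 10^5 → green.
±0.25% tolerance → blue.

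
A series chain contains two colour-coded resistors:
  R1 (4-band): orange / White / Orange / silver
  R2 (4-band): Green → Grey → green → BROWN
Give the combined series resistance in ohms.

R1: orange, white → 39; orange ×10^3 → 39000 Ω.
R2: green, grey → 58; green ×10^5 → 5800000 Ω.
Series: 39000 + 5800000 = 5839000 Ω.

5839000 Ω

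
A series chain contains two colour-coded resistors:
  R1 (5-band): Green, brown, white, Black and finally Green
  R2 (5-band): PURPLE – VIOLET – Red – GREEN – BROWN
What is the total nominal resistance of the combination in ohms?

77200519 Ω

R1: green, brown, white → 519; black ×1 → 519 Ω.
R2: violet, violet, red → 772; green ×10^5 → 77200000 Ω.
Series: 519 + 77200000 = 77200519 Ω.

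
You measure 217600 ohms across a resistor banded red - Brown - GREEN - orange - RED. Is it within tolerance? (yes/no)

yes

Red → 2 (first significant figure)
Brown → 1 (second significant figure)
Green → 5 (third significant figure)
Orange → ×10^3 multiplier
Red → ±2% tolerance
215 × 1000 = 215000 Ω
Allowed range: 210700 Ω to 219300 Ω.
217600 ohms lies inside that range.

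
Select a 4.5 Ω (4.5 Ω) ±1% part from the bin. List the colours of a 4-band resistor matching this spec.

4.5 Ω = 45 × 10^-1.
4 → yellow
5 → green
Multiplier 10^-1 → gold.
±1% tolerance → brown.

yellow, green, gold, brown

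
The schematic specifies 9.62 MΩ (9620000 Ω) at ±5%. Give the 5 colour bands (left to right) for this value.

white, blue, red, yellow, gold

9620000 Ω = 962 × 10^4.
9 → white
6 → blue
2 → red
Multiplier 10^4 → yellow.
±5% tolerance → gold.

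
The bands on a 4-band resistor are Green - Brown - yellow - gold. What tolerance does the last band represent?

The last band, gold, is the tolerance band.
Gold corresponds to ±5%.

±5%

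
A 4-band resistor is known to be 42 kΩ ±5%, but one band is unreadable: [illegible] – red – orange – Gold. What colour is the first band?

42000 Ω = 42 × 10^3.
The first band gives digit 4 of the significand, and 4 is yellow.

yellow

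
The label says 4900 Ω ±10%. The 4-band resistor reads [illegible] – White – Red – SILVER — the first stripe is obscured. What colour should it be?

yellow

4900 Ω = 49 × 10^2.
The first band gives digit 4 of the significand, and 4 is yellow.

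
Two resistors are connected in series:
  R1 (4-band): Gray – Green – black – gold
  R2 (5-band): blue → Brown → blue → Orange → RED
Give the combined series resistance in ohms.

616085 Ω

R1: grey, green → 85; black ×1 → 85 Ω.
R2: blue, brown, blue → 616; orange ×10^3 → 616000 Ω.
Series: 85 + 616000 = 616085 Ω.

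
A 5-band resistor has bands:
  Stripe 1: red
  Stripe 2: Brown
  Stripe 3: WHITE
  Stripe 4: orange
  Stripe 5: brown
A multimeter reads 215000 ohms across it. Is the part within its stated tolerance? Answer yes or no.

Red → 2 (first significant figure)
Brown → 1 (second significant figure)
White → 9 (third significant figure)
Orange → ×10^3 multiplier
Brown → ±1% tolerance
219 × 1000 = 219000 Ω
Allowed range: 216810 Ω to 221190 Ω.
215000 ohms lies outside that range.

no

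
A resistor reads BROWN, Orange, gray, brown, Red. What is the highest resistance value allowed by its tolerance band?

Brown → 1 (first significant figure)
Orange → 3 (second significant figure)
Grey → 8 (third significant figure)
Brown → ×10 multiplier
Red → ±2% tolerance
138 × 10 = 1380 Ω
Highest = 1380 × (1 + 2/100) = 1407.6 Ω.

1407.6 Ω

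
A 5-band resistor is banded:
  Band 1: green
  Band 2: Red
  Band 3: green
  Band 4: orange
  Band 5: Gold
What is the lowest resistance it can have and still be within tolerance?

Green → 5 (first significant figure)
Red → 2 (second significant figure)
Green → 5 (third significant figure)
Orange → ×10^3 multiplier
Gold → ±5% tolerance
525 × 1000 = 525000 Ω
Lowest = 525000 × (1 − 5/100) = 498750 Ω.

498750 Ω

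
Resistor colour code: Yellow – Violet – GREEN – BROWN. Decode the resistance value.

Yellow → 4 (first significant figure)
Violet → 7 (second significant figure)
Green → ×10^5 multiplier
47 × 100000 = 4700000 Ω

4700000 Ω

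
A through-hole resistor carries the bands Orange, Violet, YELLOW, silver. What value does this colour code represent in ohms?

370000 Ω

Orange → 3 (first significant figure)
Violet → 7 (second significant figure)
Yellow → ×10^4 multiplier
37 × 10000 = 370000 Ω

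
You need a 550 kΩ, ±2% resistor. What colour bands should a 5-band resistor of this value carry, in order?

green, green, black, orange, red

550000 Ω = 550 × 10^3.
5 → green
5 → green
0 → black
Multiplier 10^3 → orange.
±2% tolerance → red.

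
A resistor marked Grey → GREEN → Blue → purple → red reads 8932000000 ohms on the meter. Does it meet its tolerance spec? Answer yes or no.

no

Grey → 8 (first significant figure)
Green → 5 (second significant figure)
Blue → 6 (third significant figure)
Violet → ×10^7 multiplier
Red → ±2% tolerance
856 × 10000000 = 8560000000 Ω
Allowed range: 8388800000 Ω to 8731200000 Ω.
8932000000 ohms lies outside that range.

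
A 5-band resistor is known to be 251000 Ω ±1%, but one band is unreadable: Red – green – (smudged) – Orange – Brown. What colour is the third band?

251000 Ω = 251 × 10^3.
The third band gives digit 1 of the significand, and 1 is brown.

brown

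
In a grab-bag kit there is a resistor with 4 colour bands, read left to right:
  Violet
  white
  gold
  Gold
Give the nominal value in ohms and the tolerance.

Violet → 7 (first significant figure)
White → 9 (second significant figure)
Gold → ×0.1 multiplier
Gold → ±5% tolerance
79 × 0.1 = 7.9 Ω

7.9 Ω ±5%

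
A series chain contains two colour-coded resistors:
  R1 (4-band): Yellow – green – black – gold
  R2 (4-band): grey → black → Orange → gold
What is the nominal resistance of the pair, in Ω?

R1: yellow, green → 45; black ×1 → 45 Ω.
R2: grey, black → 80; orange ×10^3 → 80000 Ω.
Series: 45 + 80000 = 80045 Ω.

80045 Ω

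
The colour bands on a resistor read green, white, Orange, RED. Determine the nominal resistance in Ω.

Green → 5 (first significant figure)
White → 9 (second significant figure)
Orange → ×10^3 multiplier
59 × 1000 = 59000 Ω

59000 Ω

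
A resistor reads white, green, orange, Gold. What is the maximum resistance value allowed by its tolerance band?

White → 9 (first significant figure)
Green → 5 (second significant figure)
Orange → ×10^3 multiplier
Gold → ±5% tolerance
95 × 1000 = 95000 Ω
Maximum = 95000 × (1 + 5/100) = 99750 Ω.

99750 Ω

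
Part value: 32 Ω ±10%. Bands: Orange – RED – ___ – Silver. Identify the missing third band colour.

32 Ω = 32 × 10^0.
The third band is the multiplier, 10^0, which is black.

black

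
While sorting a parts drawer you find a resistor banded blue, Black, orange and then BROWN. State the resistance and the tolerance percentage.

Blue → 6 (first significant figure)
Black → 0 (second significant figure)
Orange → ×10^3 multiplier
Brown → ±1% tolerance
60 × 1000 = 60000 Ω

60000 Ω ±1%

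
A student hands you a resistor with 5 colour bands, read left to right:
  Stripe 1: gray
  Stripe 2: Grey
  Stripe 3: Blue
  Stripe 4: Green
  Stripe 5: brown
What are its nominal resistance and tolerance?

88600000 Ω ±1%

Grey → 8 (first significant figure)
Grey → 8 (second significant figure)
Blue → 6 (third significant figure)
Green → ×10^5 multiplier
Brown → ±1% tolerance
886 × 100000 = 88600000 Ω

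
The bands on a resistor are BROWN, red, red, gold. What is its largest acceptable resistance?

Brown → 1 (first significant figure)
Red → 2 (second significant figure)
Red → ×10^2 multiplier
Gold → ±5% tolerance
12 × 100 = 1200 Ω
Largest = 1200 × (1 + 5/100) = 1260 Ω.

1260 Ω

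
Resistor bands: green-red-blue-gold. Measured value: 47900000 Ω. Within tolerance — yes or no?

Green → 5 (first significant figure)
Red → 2 (second significant figure)
Blue → ×10^6 multiplier
Gold → ±5% tolerance
52 × 1000000 = 52000000 Ω
Allowed range: 49400000 Ω to 54600000 Ω.
47900000 Ω lies outside that range.

no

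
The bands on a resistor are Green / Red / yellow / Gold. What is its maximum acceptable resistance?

546000 Ω

Green → 5 (first significant figure)
Red → 2 (second significant figure)
Yellow → ×10^4 multiplier
Gold → ±5% tolerance
52 × 10000 = 520000 Ω
Maximum = 520000 × (1 + 5/100) = 546000 Ω.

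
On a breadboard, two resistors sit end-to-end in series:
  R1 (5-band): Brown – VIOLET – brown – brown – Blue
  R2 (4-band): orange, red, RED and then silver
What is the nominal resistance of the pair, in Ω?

4910 Ω

R1: brown, violet, brown → 171; brown ×10 → 1710 Ω.
R2: orange, red → 32; red ×10^2 → 3200 Ω.
Series: 1710 + 3200 = 4910 Ω.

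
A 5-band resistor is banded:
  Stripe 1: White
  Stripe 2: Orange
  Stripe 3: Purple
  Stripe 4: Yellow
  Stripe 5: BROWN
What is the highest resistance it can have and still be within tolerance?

9463700 Ω

White → 9 (first significant figure)
Orange → 3 (second significant figure)
Violet → 7 (third significant figure)
Yellow → ×10^4 multiplier
Brown → ±1% tolerance
937 × 10000 = 9370000 Ω
Highest = 9370000 × (1 + 1/100) = 9463700 Ω.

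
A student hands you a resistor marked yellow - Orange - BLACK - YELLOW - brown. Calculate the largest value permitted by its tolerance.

Yellow → 4 (first significant figure)
Orange → 3 (second significant figure)
Black → 0 (third significant figure)
Yellow → ×10^4 multiplier
Brown → ±1% tolerance
430 × 10000 = 4300000 Ω
Largest = 4300000 × (1 + 1/100) = 4343000 Ω.

4343000 Ω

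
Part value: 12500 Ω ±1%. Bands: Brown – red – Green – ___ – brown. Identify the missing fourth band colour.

red

12500 Ω = 125 × 10^2.
The fourth band is the multiplier, 10^2, which is red.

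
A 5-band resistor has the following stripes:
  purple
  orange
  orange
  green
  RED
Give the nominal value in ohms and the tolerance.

73300000 Ω ±2%

Violet → 7 (first significant figure)
Orange → 3 (second significant figure)
Orange → 3 (third significant figure)
Green → ×10^5 multiplier
Red → ±2% tolerance
733 × 100000 = 73300000 Ω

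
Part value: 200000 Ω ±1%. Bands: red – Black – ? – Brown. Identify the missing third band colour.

yellow

200000 Ω = 20 × 10^4.
The third band is the multiplier, 10^4, which is yellow.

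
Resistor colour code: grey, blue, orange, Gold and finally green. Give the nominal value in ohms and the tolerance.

86.3 Ω ±0.5%

Grey → 8 (first significant figure)
Blue → 6 (second significant figure)
Orange → 3 (third significant figure)
Gold → ×0.1 multiplier
Green → ±0.5% tolerance
863 × 0.1 = 86.3 Ω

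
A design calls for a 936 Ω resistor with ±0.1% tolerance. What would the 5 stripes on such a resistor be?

white, orange, blue, black, violet

936 Ω = 936 × 10^0.
9 → white
3 → orange
6 → blue
Multiplier 10^0 → black.
±0.1% tolerance → violet.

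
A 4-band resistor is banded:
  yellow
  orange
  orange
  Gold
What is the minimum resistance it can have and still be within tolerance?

Yellow → 4 (first significant figure)
Orange → 3 (second significant figure)
Orange → ×10^3 multiplier
Gold → ±5% tolerance
43 × 1000 = 43000 Ω
Minimum = 43000 × (1 − 5/100) = 40850 Ω.

40850 Ω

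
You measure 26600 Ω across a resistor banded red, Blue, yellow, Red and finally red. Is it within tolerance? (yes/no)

Red → 2 (first significant figure)
Blue → 6 (second significant figure)
Yellow → 4 (third significant figure)
Red → ×10^2 multiplier
Red → ±2% tolerance
264 × 100 = 26400 Ω
Allowed range: 25872 Ω to 26928 Ω.
26600 Ω lies inside that range.

yes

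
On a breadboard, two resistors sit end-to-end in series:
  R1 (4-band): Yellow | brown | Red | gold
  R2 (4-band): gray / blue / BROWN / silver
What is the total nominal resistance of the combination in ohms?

R1: yellow, brown → 41; red ×10^2 → 4100 Ω.
R2: grey, blue → 86; brown ×10 → 860 Ω.
Series: 4100 + 860 = 4960 Ω.

4960 Ω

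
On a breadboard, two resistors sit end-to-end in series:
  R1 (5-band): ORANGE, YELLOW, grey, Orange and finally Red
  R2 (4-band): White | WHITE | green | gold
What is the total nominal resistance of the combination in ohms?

10248000 Ω

R1: orange, yellow, grey → 348; orange ×10^3 → 348000 Ω.
R2: white, white → 99; green ×10^5 → 9900000 Ω.
Series: 348000 + 9900000 = 10248000 Ω.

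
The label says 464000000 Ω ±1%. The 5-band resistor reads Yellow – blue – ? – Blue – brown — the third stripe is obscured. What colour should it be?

464000000 Ω = 464 × 10^6.
The third band gives digit 4 of the significand, and 4 is yellow.

yellow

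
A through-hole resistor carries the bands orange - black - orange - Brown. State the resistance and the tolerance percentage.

30000 Ω ±1%

Orange → 3 (first significant figure)
Black → 0 (second significant figure)
Orange → ×10^3 multiplier
Brown → ±1% tolerance
30 × 1000 = 30000 Ω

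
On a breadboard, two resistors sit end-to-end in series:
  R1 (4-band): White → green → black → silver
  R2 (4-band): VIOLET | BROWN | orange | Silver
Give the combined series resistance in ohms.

71095 Ω

R1: white, green → 95; black ×1 → 95 Ω.
R2: violet, brown → 71; orange ×10^3 → 71000 Ω.
Series: 95 + 71000 = 71095 Ω.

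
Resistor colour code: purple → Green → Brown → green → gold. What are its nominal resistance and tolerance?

75100000 Ω ±5%

Violet → 7 (first significant figure)
Green → 5 (second significant figure)
Brown → 1 (third significant figure)
Green → ×10^5 multiplier
Gold → ±5% tolerance
751 × 100000 = 75100000 Ω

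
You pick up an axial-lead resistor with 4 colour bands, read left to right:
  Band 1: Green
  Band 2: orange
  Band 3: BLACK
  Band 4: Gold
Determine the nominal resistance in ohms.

Green → 5 (first significant figure)
Orange → 3 (second significant figure)
Black → ×1 multiplier
53 × 1 = 53 Ω

53 Ω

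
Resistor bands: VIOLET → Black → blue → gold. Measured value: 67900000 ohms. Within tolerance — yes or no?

Violet → 7 (first significant figure)
Black → 0 (second significant figure)
Blue → ×10^6 multiplier
Gold → ±5% tolerance
70 × 1000000 = 70000000 Ω
Allowed range: 66500000 Ω to 73500000 Ω.
67900000 ohms lies inside that range.

yes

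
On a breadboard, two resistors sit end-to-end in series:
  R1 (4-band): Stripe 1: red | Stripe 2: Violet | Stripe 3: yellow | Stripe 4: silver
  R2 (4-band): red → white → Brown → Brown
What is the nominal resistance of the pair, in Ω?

R1: red, violet → 27; yellow ×10^4 → 270000 Ω.
R2: red, white → 29; brown ×10 → 290 Ω.
Series: 270000 + 290 = 270290 Ω.

270290 Ω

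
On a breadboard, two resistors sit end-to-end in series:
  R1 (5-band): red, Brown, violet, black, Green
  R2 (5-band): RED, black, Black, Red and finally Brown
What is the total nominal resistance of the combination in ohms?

R1: red, brown, violet → 217; black ×1 → 217 Ω.
R2: red, black, black → 200; red ×10^2 → 20000 Ω.
Series: 217 + 20000 = 20217 Ω.

20217 Ω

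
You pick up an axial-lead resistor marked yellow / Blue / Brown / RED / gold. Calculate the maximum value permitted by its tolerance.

48405 Ω

Yellow → 4 (first significant figure)
Blue → 6 (second significant figure)
Brown → 1 (third significant figure)
Red → ×10^2 multiplier
Gold → ±5% tolerance
461 × 100 = 46100 Ω
Maximum = 46100 × (1 + 5/100) = 48405 Ω.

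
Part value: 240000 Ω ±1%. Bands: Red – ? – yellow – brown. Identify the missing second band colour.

yellow

240000 Ω = 24 × 10^4.
The second band gives digit 4 of the significand, and 4 is yellow.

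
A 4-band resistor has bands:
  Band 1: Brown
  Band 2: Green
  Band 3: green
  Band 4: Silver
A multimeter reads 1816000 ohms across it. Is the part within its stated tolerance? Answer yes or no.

no

Brown → 1 (first significant figure)
Green → 5 (second significant figure)
Green → ×10^5 multiplier
Silver → ±10% tolerance
15 × 100000 = 1500000 Ω
Allowed range: 1350000 Ω to 1650000 Ω.
1816000 ohms lies outside that range.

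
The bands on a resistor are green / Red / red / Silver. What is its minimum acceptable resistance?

4680 Ω

Green → 5 (first significant figure)
Red → 2 (second significant figure)
Red → ×10^2 multiplier
Silver → ±10% tolerance
52 × 100 = 5200 Ω
Minimum = 5200 × (1 − 10/100) = 4680 Ω.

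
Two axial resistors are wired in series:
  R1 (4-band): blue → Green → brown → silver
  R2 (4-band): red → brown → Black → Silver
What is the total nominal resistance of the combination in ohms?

671 Ω

R1: blue, green → 65; brown ×10 → 650 Ω.
R2: red, brown → 21; black ×1 → 21 Ω.
Series: 650 + 21 = 671 Ω.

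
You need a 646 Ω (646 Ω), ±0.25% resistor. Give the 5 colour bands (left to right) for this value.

blue, yellow, blue, black, blue

646 Ω = 646 × 10^0.
6 → blue
4 → yellow
6 → blue
Multiplier 10^0 → black.
±0.25% tolerance → blue.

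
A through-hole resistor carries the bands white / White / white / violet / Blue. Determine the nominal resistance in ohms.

9990000000 Ω

White → 9 (first significant figure)
White → 9 (second significant figure)
White → 9 (third significant figure)
Violet → ×10^7 multiplier
999 × 10000000 = 9990000000 Ω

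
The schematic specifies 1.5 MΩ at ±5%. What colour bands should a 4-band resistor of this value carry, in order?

brown, green, green, gold

1500000 Ω = 15 × 10^5.
1 → brown
5 → green
Multiplier 10^5 → green.
±5% tolerance → gold.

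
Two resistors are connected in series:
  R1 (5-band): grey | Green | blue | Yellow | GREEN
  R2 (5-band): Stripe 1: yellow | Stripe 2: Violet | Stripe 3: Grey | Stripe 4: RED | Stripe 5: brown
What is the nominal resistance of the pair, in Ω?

8607800 Ω

R1: grey, green, blue → 856; yellow ×10^4 → 8560000 Ω.
R2: yellow, violet, grey → 478; red ×10^2 → 47800 Ω.
Series: 8560000 + 47800 = 8607800 Ω.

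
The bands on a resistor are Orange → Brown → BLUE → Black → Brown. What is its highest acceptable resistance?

Orange → 3 (first significant figure)
Brown → 1 (second significant figure)
Blue → 6 (third significant figure)
Black → ×1 multiplier
Brown → ±1% tolerance
316 × 1 = 316 Ω
Highest = 316 × (1 + 1/100) = 319.16 Ω.

319.16 Ω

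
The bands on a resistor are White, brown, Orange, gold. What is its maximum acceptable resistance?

White → 9 (first significant figure)
Brown → 1 (second significant figure)
Orange → ×10^3 multiplier
Gold → ±5% tolerance
91 × 1000 = 91000 Ω
Maximum = 91000 × (1 + 5/100) = 95550 Ω.

95550 Ω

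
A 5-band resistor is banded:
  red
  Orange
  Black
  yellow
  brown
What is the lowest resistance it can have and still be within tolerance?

Red → 2 (first significant figure)
Orange → 3 (second significant figure)
Black → 0 (third significant figure)
Yellow → ×10^4 multiplier
Brown → ±1% tolerance
230 × 10000 = 2300000 Ω
Lowest = 2300000 × (1 − 1/100) = 2277000 Ω.

2277000 Ω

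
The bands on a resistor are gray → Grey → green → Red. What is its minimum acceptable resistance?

8624000 Ω

Grey → 8 (first significant figure)
Grey → 8 (second significant figure)
Green → ×10^5 multiplier
Red → ±2% tolerance
88 × 100000 = 8800000 Ω
Minimum = 8800000 × (1 − 2/100) = 8624000 Ω.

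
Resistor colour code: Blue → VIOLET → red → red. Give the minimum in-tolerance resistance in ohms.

Blue → 6 (first significant figure)
Violet → 7 (second significant figure)
Red → ×10^2 multiplier
Red → ±2% tolerance
67 × 100 = 6700 Ω
Minimum = 6700 × (1 − 2/100) = 6566 Ω.

6566 Ω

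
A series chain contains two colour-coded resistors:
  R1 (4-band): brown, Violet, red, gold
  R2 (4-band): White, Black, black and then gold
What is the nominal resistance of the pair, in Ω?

R1: brown, violet → 17; red ×10^2 → 1700 Ω.
R2: white, black → 90; black ×1 → 90 Ω.
Series: 1700 + 90 = 1790 Ω.

1790 Ω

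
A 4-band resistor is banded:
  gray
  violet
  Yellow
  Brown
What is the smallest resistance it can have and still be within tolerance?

861300 Ω

Grey → 8 (first significant figure)
Violet → 7 (second significant figure)
Yellow → ×10^4 multiplier
Brown → ±1% tolerance
87 × 10000 = 870000 Ω
Smallest = 870000 × (1 − 1/100) = 861300 Ω.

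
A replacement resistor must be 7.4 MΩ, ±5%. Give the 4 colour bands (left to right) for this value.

7400000 Ω = 74 × 10^5.
7 → violet
4 → yellow
Multiplier 10^5 → green.
±5% tolerance → gold.

violet, yellow, green, gold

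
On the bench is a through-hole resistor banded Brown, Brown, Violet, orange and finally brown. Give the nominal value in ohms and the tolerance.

Brown → 1 (first significant figure)
Brown → 1 (second significant figure)
Violet → 7 (third significant figure)
Orange → ×10^3 multiplier
Brown → ±1% tolerance
117 × 1000 = 117000 Ω

117000 Ω ±1%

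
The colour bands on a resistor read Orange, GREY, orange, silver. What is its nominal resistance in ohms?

Orange → 3 (first significant figure)
Grey → 8 (second significant figure)
Orange → ×10^3 multiplier
38 × 1000 = 38000 Ω

38000 Ω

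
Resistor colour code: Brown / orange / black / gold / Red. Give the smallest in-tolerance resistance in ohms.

12.74 Ω

Brown → 1 (first significant figure)
Orange → 3 (second significant figure)
Black → 0 (third significant figure)
Gold → ×0.1 multiplier
Red → ±2% tolerance
130 × 0.1 = 13 Ω
Smallest = 13 × (1 − 2/100) = 12.74 Ω.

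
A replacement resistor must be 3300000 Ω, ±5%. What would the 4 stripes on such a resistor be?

orange, orange, green, gold

3300000 Ω = 33 × 10^5.
3 → orange
3 → orange
Multiplier 10^5 → green.
±5% tolerance → gold.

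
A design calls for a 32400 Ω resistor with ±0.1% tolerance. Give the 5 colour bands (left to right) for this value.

32400 Ω = 324 × 10^2.
3 → orange
2 → red
4 → yellow
Multiplier 10^2 → red.
±0.1% tolerance → violet.

orange, red, yellow, red, violet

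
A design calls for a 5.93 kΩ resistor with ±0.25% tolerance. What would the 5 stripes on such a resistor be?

green, white, orange, brown, blue

5930 Ω = 593 × 10^1.
5 → green
9 → white
3 → orange
Multiplier 10^1 → brown.
±0.25% tolerance → blue.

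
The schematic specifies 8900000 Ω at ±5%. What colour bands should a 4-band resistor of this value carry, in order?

8900000 Ω = 89 × 10^5.
8 → grey
9 → white
Multiplier 10^5 → green.
±5% tolerance → gold.

grey, white, green, gold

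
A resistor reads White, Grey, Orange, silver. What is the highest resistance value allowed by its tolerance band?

White → 9 (first significant figure)
Grey → 8 (second significant figure)
Orange → ×10^3 multiplier
Silver → ±10% tolerance
98 × 1000 = 98000 Ω
Highest = 98000 × (1 + 10/100) = 107800 Ω.

107800 Ω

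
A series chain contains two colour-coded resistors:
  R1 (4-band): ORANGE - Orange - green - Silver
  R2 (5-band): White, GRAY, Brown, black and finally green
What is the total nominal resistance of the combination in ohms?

3300981 Ω

R1: orange, orange → 33; green ×10^5 → 3300000 Ω.
R2: white, grey, brown → 981; black ×1 → 981 Ω.
Series: 3300000 + 981 = 3300981 Ω.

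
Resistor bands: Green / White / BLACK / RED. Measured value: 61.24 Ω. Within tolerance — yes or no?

Green → 5 (first significant figure)
White → 9 (second significant figure)
Black → ×1 multiplier
Red → ±2% tolerance
59 × 1 = 59 Ω
Allowed range: 57.82 Ω to 60.18 Ω.
61.24 Ω lies outside that range.

no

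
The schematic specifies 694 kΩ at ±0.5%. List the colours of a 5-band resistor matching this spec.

694000 Ω = 694 × 10^3.
6 → blue
9 → white
4 → yellow
Multiplier 10^3 → orange.
±0.5% tolerance → green.

blue, white, yellow, orange, green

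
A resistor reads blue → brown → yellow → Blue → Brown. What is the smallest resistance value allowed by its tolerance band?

Blue → 6 (first significant figure)
Brown → 1 (second significant figure)
Yellow → 4 (third significant figure)
Blue → ×10^6 multiplier
Brown → ±1% tolerance
614 × 1000000 = 614000000 Ω
Smallest = 614000000 × (1 − 1/100) = 607860000 Ω.

607860000 Ω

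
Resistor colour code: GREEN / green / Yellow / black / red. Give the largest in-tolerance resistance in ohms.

Green → 5 (first significant figure)
Green → 5 (second significant figure)
Yellow → 4 (third significant figure)
Black → ×1 multiplier
Red → ±2% tolerance
554 × 1 = 554 Ω
Largest = 554 × (1 + 2/100) = 565.08 Ω.

565.08 Ω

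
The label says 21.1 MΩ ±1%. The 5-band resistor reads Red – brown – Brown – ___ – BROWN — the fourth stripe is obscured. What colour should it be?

21100000 Ω = 211 × 10^5.
The fourth band is the multiplier, 10^5, which is green.

green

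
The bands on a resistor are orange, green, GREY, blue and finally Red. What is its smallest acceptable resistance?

Orange → 3 (first significant figure)
Green → 5 (second significant figure)
Grey → 8 (third significant figure)
Blue → ×10^6 multiplier
Red → ±2% tolerance
358 × 1000000 = 358000000 Ω
Smallest = 358000000 × (1 − 2/100) = 350840000 Ω.

350840000 Ω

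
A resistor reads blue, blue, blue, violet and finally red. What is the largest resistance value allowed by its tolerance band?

6793200000 Ω

Blue → 6 (first significant figure)
Blue → 6 (second significant figure)
Blue → 6 (third significant figure)
Violet → ×10^7 multiplier
Red → ±2% tolerance
666 × 10000000 = 6660000000 Ω
Largest = 6660000000 × (1 + 2/100) = 6793200000 Ω.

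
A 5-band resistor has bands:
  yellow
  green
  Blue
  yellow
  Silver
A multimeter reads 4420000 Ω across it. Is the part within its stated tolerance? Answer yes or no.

yes

Yellow → 4 (first significant figure)
Green → 5 (second significant figure)
Blue → 6 (third significant figure)
Yellow → ×10^4 multiplier
Silver → ±10% tolerance
456 × 10000 = 4560000 Ω
Allowed range: 4104000 Ω to 5016000 Ω.
4420000 Ω lies inside that range.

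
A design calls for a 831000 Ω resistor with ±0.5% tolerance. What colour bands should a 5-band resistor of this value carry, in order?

831000 Ω = 831 × 10^3.
8 → grey
3 → orange
1 → brown
Multiplier 10^3 → orange.
±0.5% tolerance → green.

grey, orange, brown, orange, green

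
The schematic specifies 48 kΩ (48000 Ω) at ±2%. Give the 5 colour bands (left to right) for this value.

yellow, grey, black, red, red

48000 Ω = 480 × 10^2.
4 → yellow
8 → grey
0 → black
Multiplier 10^2 → red.
±2% tolerance → red.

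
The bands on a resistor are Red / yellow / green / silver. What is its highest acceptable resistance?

Red → 2 (first significant figure)
Yellow → 4 (second significant figure)
Green → ×10^5 multiplier
Silver → ±10% tolerance
24 × 100000 = 2400000 Ω
Highest = 2400000 × (1 + 10/100) = 2640000 Ω.

2640000 Ω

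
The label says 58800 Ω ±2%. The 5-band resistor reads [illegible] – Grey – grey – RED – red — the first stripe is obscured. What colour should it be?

58800 Ω = 588 × 10^2.
The first band gives digit 5 of the significand, and 5 is green.

green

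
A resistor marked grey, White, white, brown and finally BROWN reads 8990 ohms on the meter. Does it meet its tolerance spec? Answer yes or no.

yes

Grey → 8 (first significant figure)
White → 9 (second significant figure)
White → 9 (third significant figure)
Brown → ×10 multiplier
Brown → ±1% tolerance
899 × 10 = 8990 Ω
Allowed range: 8900.1 Ω to 9079.9 Ω.
8990 ohms lies inside that range.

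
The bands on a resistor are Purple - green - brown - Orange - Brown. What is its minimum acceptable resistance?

743490 Ω

Violet → 7 (first significant figure)
Green → 5 (second significant figure)
Brown → 1 (third significant figure)
Orange → ×10^3 multiplier
Brown → ±1% tolerance
751 × 1000 = 751000 Ω
Minimum = 751000 × (1 − 1/100) = 743490 Ω.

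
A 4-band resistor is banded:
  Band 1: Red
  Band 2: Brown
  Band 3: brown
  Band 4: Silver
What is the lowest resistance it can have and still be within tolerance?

189 Ω

Red → 2 (first significant figure)
Brown → 1 (second significant figure)
Brown → ×10 multiplier
Silver → ±10% tolerance
21 × 10 = 210 Ω
Lowest = 210 × (1 − 10/100) = 189 Ω.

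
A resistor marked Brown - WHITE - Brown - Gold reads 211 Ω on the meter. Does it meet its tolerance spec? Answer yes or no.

no

Brown → 1 (first significant figure)
White → 9 (second significant figure)
Brown → ×10 multiplier
Gold → ±5% tolerance
19 × 10 = 190 Ω
Allowed range: 180.5 Ω to 199.5 Ω.
211 Ω lies outside that range.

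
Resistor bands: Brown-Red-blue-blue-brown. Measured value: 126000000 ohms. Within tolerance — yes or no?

Brown → 1 (first significant figure)
Red → 2 (second significant figure)
Blue → 6 (third significant figure)
Blue → ×10^6 multiplier
Brown → ±1% tolerance
126 × 1000000 = 126000000 Ω
Allowed range: 124740000 Ω to 127260000 Ω.
126000000 ohms lies inside that range.

yes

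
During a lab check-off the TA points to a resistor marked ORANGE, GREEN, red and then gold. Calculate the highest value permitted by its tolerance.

3675 Ω

Orange → 3 (first significant figure)
Green → 5 (second significant figure)
Red → ×10^2 multiplier
Gold → ±5% tolerance
35 × 100 = 3500 Ω
Highest = 3500 × (1 + 5/100) = 3675 Ω.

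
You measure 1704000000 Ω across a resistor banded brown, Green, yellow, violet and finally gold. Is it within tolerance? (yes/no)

Brown → 1 (first significant figure)
Green → 5 (second significant figure)
Yellow → 4 (third significant figure)
Violet → ×10^7 multiplier
Gold → ±5% tolerance
154 × 10000000 = 1540000000 Ω
Allowed range: 1463000000 Ω to 1617000000 Ω.
1704000000 Ω lies outside that range.

no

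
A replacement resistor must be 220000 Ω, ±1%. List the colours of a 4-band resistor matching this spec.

red, red, yellow, brown

220000 Ω = 22 × 10^4.
2 → red
2 → red
Multiplier 10^4 → yellow.
±1% tolerance → brown.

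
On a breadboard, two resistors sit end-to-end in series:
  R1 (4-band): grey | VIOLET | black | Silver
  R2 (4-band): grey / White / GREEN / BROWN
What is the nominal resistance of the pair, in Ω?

8900087 Ω

R1: grey, violet → 87; black ×1 → 87 Ω.
R2: grey, white → 89; green ×10^5 → 8900000 Ω.
Series: 87 + 8900000 = 8900087 Ω.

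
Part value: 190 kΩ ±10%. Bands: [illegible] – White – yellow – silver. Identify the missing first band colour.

190000 Ω = 19 × 10^4.
The first band gives digit 1 of the significand, and 1 is brown.

brown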